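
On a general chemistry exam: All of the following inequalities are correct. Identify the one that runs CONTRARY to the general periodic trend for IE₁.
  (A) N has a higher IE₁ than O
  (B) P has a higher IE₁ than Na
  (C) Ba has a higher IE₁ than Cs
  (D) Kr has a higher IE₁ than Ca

The general trend: IE₁ increases across a period and decreases down a group.
(A) N (period 2, group 15) vs O (period 2, group 16): the stated order contradicts the simple trend.
(B) P (period 3, group 15) vs Na (period 3, group 1): the stated order agrees with the simple trend.
(C) Ba (period 6, group 2) vs Cs (period 6, group 1): the stated order agrees with the simple trend.
(D) Kr (period 4, group 18) vs Ca (period 4, group 2): the stated order agrees with the simple trend.
The exception is (A): pairing an electron in O's 2p⁴ costs repulsion energy, so O ionizes more easily than half-filled N (2p³).

(A)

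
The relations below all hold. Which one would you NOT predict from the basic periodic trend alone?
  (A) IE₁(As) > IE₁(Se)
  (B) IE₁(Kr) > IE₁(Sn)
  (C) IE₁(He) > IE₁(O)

(A)

The general trend: first ionisation energy increases across a period and decreases down a group.
(A) As (period 4, group 15) vs Se (period 4, group 16): the stated order contradicts the simple trend.
(B) Kr (period 4, group 18) vs Sn (period 5, group 14): the stated order agrees with the simple trend.
(C) He (period 1, group 18) vs O (period 2, group 16): the stated order agrees with the simple trend.
The exception is (A): Se (4p⁴) ionizes more easily than half-filled As (4p³).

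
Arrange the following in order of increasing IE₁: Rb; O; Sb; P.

Rb < Sb < P < O

O is in period 2, group 16; P is in period 3, group 15; Rb is in period 5, group 1; Sb is in period 5, group 15.
IE₁ increases left→right with effective nuclear charge and decreases top→bottom as the valence shell moves farther out.
Neither a single period nor a single group — weigh both effects.
Sb > Rb: Sb lies to the right of Rb in period 5, so the across-period effect alone puts Sb higher.
P > Sb: they share group 15; the group trend gives P the larger value.
O > P: both effects reinforce here, so O is clearly the higher of the two.
Approximate values (kJ/mol): O 1314, P 1012, Rb 403, Sb 831.
So from lowest to highest: Rb < Sb < P < O.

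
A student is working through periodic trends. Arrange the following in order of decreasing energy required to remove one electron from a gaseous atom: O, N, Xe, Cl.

N > O > Cl > Xe

Removing the outermost electron gets harder across a period and easier down a group.
Neither a single period nor a single group — weigh both effects.
Cl > Xe: period and group pull opposite ways; the down-group shift dominates (1251 vs 1170 kJ/mol).
O > Cl: the two effects oppose for this pair; the down-group effect wins (1314 vs 1251 kJ/mol).
N > O: this pair runs against the simple trend — see the exception note.
Note the exception: N has a higher first ionization energy than O, contrary to the simple trend — pairing an electron in O's 2p⁴ costs repulsion energy, so O ionizes more easily than half-filled N (2p³).
Approximate values (kJ/mol): N 1402, O 1314, Cl 1251, Xe 1170.
So from highest to lowest: N > O > Cl > Xe.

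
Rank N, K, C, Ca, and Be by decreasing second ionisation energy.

K > N > C > Be > Ca

IE_2 is the cost of taking one more electron from the +1 cation: N⁺ still has 4 valence electrons; K⁺ is the bare [Ar] core; C⁺ still has 3 valence electrons; Ca⁺ still has 1 valence electron; Be⁺ still has 1 valence electron.
Core electrons are held far more tightly than valence electrons, so K tops the IE_2 order.
Valence configurations: N⁺ [He]2s²2p², C⁺ [He]2s²2p¹, Ca⁺ [Ar]4s¹, Be⁺ [He]2s¹.
Tabulated IE_2 (kJ/mol): N 2856, K 3052, C 2353, Ca 1145, Be 1757.
Hence IE_2: Ca < Be < C < N < K.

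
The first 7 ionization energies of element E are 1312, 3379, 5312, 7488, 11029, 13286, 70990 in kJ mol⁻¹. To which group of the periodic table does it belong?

Group 16

Look for the largest jump between consecutive ionization energies: IE7/IE6 ≈ 5.3, far larger than any earlier ratio.
That jump marks the point where a core electron is being removed. So the atom has 6 valence electrons.
A main-group element with 6 valence electrons is in group 16.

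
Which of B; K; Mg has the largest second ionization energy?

K

IE_2 is the cost of taking one more electron from the +1 cation: B⁺ still has 2 valence electrons; K⁺ is the bare [Ar] core; Mg⁺ still has 1 valence electron.
Pulling an electron out of a noble-gas core costs far more than removing a remaining valence electron, so K sits at the high end of IE_2.
Valence configurations: B⁺ [He]2s², Mg⁺ [Ne]3s¹.
The numbers (kJ/mol): B 2427, K 3052, Mg 1451.
So the second ionization energies run Mg < B < K.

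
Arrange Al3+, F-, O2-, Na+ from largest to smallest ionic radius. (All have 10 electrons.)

All of these have 10 electrons, so size is governed by nuclear charge alone: the more protons, the stronger the pull on the same electron cloud, and the smaller the ion.
Nuclear charges: Al3+ (Z=13), Na+ (Z=11), F- (Z=9), O2- (Z=8).
Largest to smallest: O2- > F- > Na+ > Al3+.

O2- > F- > Na+ > Al3+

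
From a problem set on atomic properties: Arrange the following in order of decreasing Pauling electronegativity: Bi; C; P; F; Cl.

F, Cl, C, P, Bi

EN rises left→right (higher Z_eff, smaller atoms) and falls top→bottom (larger, more shielded atoms).
These span different periods and groups, so the two trends combine.
P > Bi: they share group 15; the group trend gives P the larger value.
C > P: the two effects oppose for this pair; the down-group effect wins (2.55 vs 2.19).
Cl > C: the two effects oppose for this pair; the across-period effect wins (3.16 vs 2.55).
F > Cl: F sits above Cl in group 17, so the down-group effect alone puts F higher.
Tabulated electronegativity (Pauling): C 2.55, F 3.98, P 2.19, Cl 3.16, Bi 2.02.
So from highest to lowest: F > Cl > C > P > Bi.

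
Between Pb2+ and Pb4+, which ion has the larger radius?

Pb2+

Both ions have Z = 82 protons, but Pb4+ has lost more electrons, so its remaining electrons feel a larger effective nuclear charge per electron and are pulled in more tightly.
Higher positive charge → smaller ion, so Pb2+ > Pb4+.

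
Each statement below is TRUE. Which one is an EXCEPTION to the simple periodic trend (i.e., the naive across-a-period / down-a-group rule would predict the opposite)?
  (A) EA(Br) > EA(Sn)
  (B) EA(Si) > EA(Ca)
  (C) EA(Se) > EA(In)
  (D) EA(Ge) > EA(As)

(D)

The general trend: electron affinity increases across a period and decreases down a group.
(A) Br (period 4, group 17) vs Sn (period 5, group 14): the stated order agrees with the simple trend.
(B) Si (period 3, group 14) vs Ca (period 4, group 2): the stated order agrees with the simple trend.
(C) Se (period 4, group 16) vs In (period 5, group 13): the stated order agrees with the simple trend.
(D) Ge (period 4, group 14) vs As (period 4, group 15): the stated order contradicts the simple trend.
The exception is (D): adding an electron to As's half-filled 4p³ is unfavourable, so Ge (4p²) has the more exothermic EA.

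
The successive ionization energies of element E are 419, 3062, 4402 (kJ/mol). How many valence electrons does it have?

1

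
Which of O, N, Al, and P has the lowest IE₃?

Al

Consider each +2 ion: O²⁺ still has 4 valence electrons; N²⁺ still has 3 valence electrons; Al²⁺ still has 1 valence electron; P²⁺ still has 3 valence electrons.
All are still removing valence electrons, so compare the +2 ions as you would atoms: IE_3 generally rises across a period (higher Z_eff) and falls down a group (larger shell), subject to the usual subshell exceptions.
Valence configurations: O²⁺ [He]2s²2p², N²⁺ [He]2s²2p¹, Al²⁺ [Ne]3s¹, P²⁺ [Ne]3s²3p¹.
Tabulated IE_3 (kJ/mol): O 5300, N 4578, Al 2745, P 2914.
Overall IE_3 order: Al < P < N < O.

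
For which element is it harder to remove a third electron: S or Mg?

Mg

After 2 electrons have been removed, what remains? S²⁺ still has 4 valence electrons; Mg²⁺ is the bare [Ne] core.
Pulling an electron out of a noble-gas core costs far more than removing a remaining valence electron, so Mg sits at the high end of IE_3.
Approximate IE_3 values (kJ/mol): S 3357, Mg 7733.
Hence IE_3: S < Mg.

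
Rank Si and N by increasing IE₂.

IE_2 is the cost of taking one more electron from the +1 cation: Si⁺ still has 3 valence electrons; N⁺ still has 4 valence electrons.
All are still removing valence electrons, so compare the +1 ions as you would atoms: IE_2 generally rises across a period (higher Z_eff) and falls down a group (larger shell), subject to the usual subshell exceptions.
Valence configurations: Si⁺ [Ne]3s²3p¹, N⁺ [He]2s²2p².
Approximate IE_2 values (kJ/mol): Si 1577, N 2856.
Hence IE_2: Si < N.

Si < N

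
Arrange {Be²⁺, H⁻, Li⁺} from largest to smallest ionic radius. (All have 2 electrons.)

All of these have 2 electrons, so size is governed by nuclear charge alone: the more protons, the stronger the pull on the same electron cloud, and the smaller the ion.
Nuclear charges: Be²⁺ (Z=4), Li⁺ (Z=3), H⁻ (Z=1).
Largest to smallest: H⁻ > Li⁺ > Be²⁺.

H⁻ > Li⁺ > Be²⁺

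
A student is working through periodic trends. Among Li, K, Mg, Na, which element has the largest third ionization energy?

Li

IE_3 is the cost of taking one more electron from the +2 cation: Li²⁺ is already 1 electron into the core; K²⁺ is already 1 electron into the core; Mg²⁺ is the bare [Ne] core; Na²⁺ is already 1 electron into the core.
All of these are removing an electron from a noble-gas core or deeper; the smaller core (lower principal quantum number) is held far more tightly, and within a period the higher nuclear charge binds the same core more tightly.
Approximate IE_3 values (kJ/mol): Li 11815, K 4420, Mg 7733, Na 6910.
Putting it together, IE_3: K < Na < Mg < Li.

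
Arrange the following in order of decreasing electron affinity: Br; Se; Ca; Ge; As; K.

Br > Se > Ge > As > K > Ca

K is in period 4, group 1; Ca is in period 4, group 2; Ge is in period 4, group 14; As is in period 4, group 15; Se is in period 4, group 16; Br is in period 4, group 17.
EA tends to increase across a period and decrease down a group, though the pattern is less regular than for IE or radius.
All lie in period 4; the across-period trend (electron affinity increases left to right) applies, with the exception below.
Note the exception: K has a higher electron affinity than Ca, contrary to the simple trend — adding an electron to Ca (ns²) has to open a new, higher-energy np subshell, which is unfavourable.
Note the exception: Ge has a higher electron affinity than As, contrary to the simple trend — adding an electron to As's half-filled 4p³ is unfavourable, so Ge (4p²) has the more exothermic EA.
Approximate values (kJ/mol): K 48, Ca 2, Ge 119, As 78, Se 195, Br 325.
So from highest to lowest: Br > Se > Ge > As > K > Ca.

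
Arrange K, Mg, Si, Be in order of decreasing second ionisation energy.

K > Be > Si > Mg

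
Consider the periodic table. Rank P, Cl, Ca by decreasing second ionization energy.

Cl, P, Ca

The second ionization energy removes an electron from the +1 ion. For each element: P⁺ still has 4 valence electrons; Cl⁺ still has 6 valence electrons; Ca⁺ still has 1 valence electron.
All are still removing valence electrons, so compare the +1 ions as you would atoms: IE_2 generally rises across a period (higher Z_eff) and falls down a group (larger shell), subject to the usual subshell exceptions.
Valence configurations: P⁺ [Ne]3s²3p², Cl⁺ [Ne]3s²3p⁴, Ca⁺ [Ar]4s¹.
The numbers (kJ/mol): P 1907, Cl 2298, Ca 1145.
So the second ionization energies run Ca < P < Cl.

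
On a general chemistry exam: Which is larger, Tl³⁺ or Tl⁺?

Both ions have Z = 81 protons, but Tl³⁺ has lost more electrons, so its remaining electrons feel a larger effective nuclear charge per electron and are pulled in more tightly.
Higher positive charge → smaller ion, so Tl⁺ > Tl³⁺.

Tl⁺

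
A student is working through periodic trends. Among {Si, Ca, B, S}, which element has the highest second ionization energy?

After 1 electron has been removed, what remains? Si⁺ still has 3 valence electrons; Ca⁺ still has 1 valence electron; B⁺ still has 2 valence electrons; S⁺ still has 5 valence electrons.
All are still removing valence electrons, so compare the +1 ions as you would atoms: IE_2 generally rises across a period (higher Z_eff) and falls down a group (larger shell), subject to the usual subshell exceptions.
Valence configurations: Si⁺ [Ne]3s²3p¹, Ca⁺ [Ar]4s¹, B⁺ [He]2s², S⁺ [Ne]3s²3p³.
Tabulated IE_2 (kJ/mol): Si 1577, Ca 1145, B 2427, S 2252.
Overall IE_2 order: Ca < Si < S < B.

B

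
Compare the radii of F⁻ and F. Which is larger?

F⁻

Forming F⁻ adds 1 electron to F. More electron–electron repulsion in the same shell, with unchanged nuclear charge, lets the cloud expand.
An anion is larger than its parent atom: F⁻ > F.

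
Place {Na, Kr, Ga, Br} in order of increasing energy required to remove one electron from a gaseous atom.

Na is in period 3, group 1; Ga is in period 4, group 13; Br is in period 4, group 17; Kr is in period 4, group 18.
Across a period the outer electron is held more tightly (higher IE₁); down a group it sits in a higher shell, more shielded, and comes off more easily.
Neither a single period nor a single group — weigh both effects.
Ga > Na: the two effects oppose for this pair; the across-period effect wins (579 vs 496 kJ/mol).
Br > Ga: both are in period 4; the period trend gives Br the larger value.
Kr > Br: Kr lies to the right of Br in period 4, so the across-period effect alone puts Kr higher.
Tabulated first ionization energy (kJ/mol): Na 496, Ga 579, Br 1140, Kr 1351.
So from lowest to highest: Na < Ga < Br < Kr.

Na < Ga < Br < Kr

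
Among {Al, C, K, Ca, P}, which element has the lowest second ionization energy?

After 1 electron has been removed, what remains? Al⁺ still has 2 valence electrons; C⁺ still has 3 valence electrons; K⁺ is the bare [Ar] core; Ca⁺ still has 1 valence electron; P⁺ still has 4 valence electrons.
Core electrons are held far more tightly than valence electrons, so K tops the IE_2 order.
Valence configurations: Al⁺ [Ne]3s², C⁺ [He]2s²2p¹, Ca⁺ [Ar]4s¹, P⁺ [Ne]3s²3p².
Tabulated IE_2 (kJ/mol): Al 1817, C 2353, K 3052, Ca 1145, P 1907.
Putting it together, IE_2: Ca < Al < P < C < K.

Ca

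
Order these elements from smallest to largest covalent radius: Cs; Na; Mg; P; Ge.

Na is in period 3, group 1; Mg is in period 3, group 2; P is in period 3, group 15; Ge is in period 4, group 14; Cs is in period 6, group 1.
Radius decreases left→right (rising Z_eff, same n) and increases top→bottom (higher n).
These span different periods and groups, so the two trends combine.
Ge > P: both effects reinforce here, so Ge is clearly the larger of the two.
Mg > Ge: the two effects oppose for this pair; the across-period effect wins (139 vs 121 pm).
Na > Mg: both are in period 3; the period trend gives Na the larger value.
Cs > Na: Cs sits below Na in group 1, so the down-group effect alone puts Cs larger.
Approximate values (pm): Na 155, Mg 139, P 111, Ge 121, Cs 232.
So from smallest to largest: P < Ge < Mg < Na < Cs.

P < Ge < Mg < Na < Cs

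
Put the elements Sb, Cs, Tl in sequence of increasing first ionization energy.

Cs < Tl < Sb

Sb is in period 5, group 15; Cs is in period 6, group 1; Tl is in period 6, group 13.
Removing the outermost electron gets harder across a period and easier down a group.
These span different periods and groups, so the two trends combine.
Tl > Cs: both are in period 6; the period trend gives Tl the larger value.
Sb > Tl: both effects reinforce here, so Sb is clearly the higher of the two.
Tabulated first ionization energy (kJ/mol): Sb 831, Cs 376, Tl 589.
So from lowest to highest: Cs < Tl < Sb.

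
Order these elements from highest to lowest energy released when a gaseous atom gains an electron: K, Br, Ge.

K is in period 4, group 1; Ge is in period 4, group 14; Br is in period 4, group 17.
Atoms with high Z_eff and room in the valence shell (especially the halogens) have the most exothermic electron affinities.
All lie in period 4, so electron affinity increases left to right.
So from highest to lowest: Br > Ge > K.

Br, Ge, K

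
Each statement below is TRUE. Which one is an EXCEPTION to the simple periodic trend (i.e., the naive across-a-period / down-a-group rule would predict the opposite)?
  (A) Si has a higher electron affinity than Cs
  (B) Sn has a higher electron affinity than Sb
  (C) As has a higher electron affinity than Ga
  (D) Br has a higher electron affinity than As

The general trend: electron affinity increases across a period and decreases down a group.
(A) Si (period 3, group 14) vs Cs (period 6, group 1): the stated order agrees with the simple trend.
(B) Sn (period 5, group 14) vs Sb (period 5, group 15): the stated order contradicts the simple trend.
(C) As (period 4, group 15) vs Ga (period 4, group 13): the stated order agrees with the simple trend.
(D) Br (period 4, group 17) vs As (period 4, group 15): the stated order agrees with the simple trend.
The exception is (B): adding an electron to Sb's half-filled 5p³ is unfavourable, so Sn has the more exothermic EA.

(B)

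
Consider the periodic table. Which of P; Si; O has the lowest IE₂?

Si

Consider each +1 ion: P⁺ still has 4 valence electrons; Si⁺ still has 3 valence electrons; O⁺ still has 5 valence electrons.
All are still removing valence electrons, so compare the +1 ions as you would atoms: IE_2 generally rises across a period (higher Z_eff) and falls down a group (larger shell), subject to the usual subshell exceptions.
Valence configurations: P⁺ [Ne]3s²3p², Si⁺ [Ne]3s²3p¹, O⁺ [He]2s²2p³.
The numbers (kJ/mol): P 1907, Si 1577, O 3388.
Overall IE_2 order: Si < P < O.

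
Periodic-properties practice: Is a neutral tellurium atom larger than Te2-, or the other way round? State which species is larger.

Te2-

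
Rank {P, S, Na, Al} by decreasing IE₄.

After 3 electrons have been removed, what remains? P³⁺ still has 2 valence electrons; S³⁺ still has 3 valence electrons; Na³⁺ is already 2 electrons into the core; Al³⁺ is the bare [Ne] core.
Core electrons are held far more tightly than valence electrons, so Na and Al top the IE_4 order.
Valence configurations: P³⁺ [Ne]3s², S³⁺ [Ne]3s²3p¹.
S³⁺ loses a lone 3p electron whereas P³⁺ must break into a filled 3s² pair, so IE_4(P) > IE_4(S) even though S has the higher nuclear charge.
The numbers (kJ/mol): P 4964, S 4556, Na 9543, Al 11577.
Overall IE_4 order: S < P < Na < Al.

Al > Na > P > S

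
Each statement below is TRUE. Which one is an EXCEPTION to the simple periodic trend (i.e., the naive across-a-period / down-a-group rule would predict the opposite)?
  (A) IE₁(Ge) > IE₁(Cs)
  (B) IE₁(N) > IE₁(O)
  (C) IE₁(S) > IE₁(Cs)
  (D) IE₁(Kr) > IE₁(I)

The general trend: first ionization energy increases across a period and decreases down a group.
(A) Ge (period 4, group 14) vs Cs (period 6, group 1): the stated order agrees with the simple trend.
(B) N (period 2, group 15) vs O (period 2, group 16): the stated order contradicts the simple trend.
(C) S (period 3, group 16) vs Cs (period 6, group 1): the stated order agrees with the simple trend.
(D) Kr (period 4, group 18) vs I (period 5, group 17): the stated order agrees with the simple trend.
The exception is (B): pairing an electron in O's 2p⁴ costs repulsion energy, so O ionizes more easily than half-filled N (2p³).

(B)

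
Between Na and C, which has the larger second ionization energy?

Consider each +1 ion: Na⁺ is the bare [Ne] core; C⁺ still has 3 valence electrons.
Breaking into a closed-shell core is much more expensive than removing a leftover valence electron — Na has the largest IE_2 here.
The numbers (kJ/mol): Na 4562, C 2353.
Hence IE_2: C < Na.

Na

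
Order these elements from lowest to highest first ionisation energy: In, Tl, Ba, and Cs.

Cs < Ba < In < Tl

In is in period 5, group 13; Cs is in period 6, group 1; Ba is in period 6, group 2; Tl is in period 6, group 13.
Across a period the outer electron is held more tightly (higher IE₁); down a group it sits in a higher shell, more shielded, and comes off more easily.
Here both period and group differ, so the two effects have to be weighed against each other.
Ba > Cs: both are in period 6; the period trend gives Ba the larger value.
In > Ba: both effects reinforce here, so In is clearly the higher of the two.
Tl > In: this pair runs against the simple trend — see the exception note.
Note the exception: Tl has a higher first ionization energy than In, contrary to the simple trend — relativistic 6s stabilisation and poor 4f/5d shielding distort the trend for the heavy p-block elements.
For reference (kJ/mol): In 558, Cs 376, Ba 503, Tl 589.
So from lowest to highest: Cs < Ba < In < Tl.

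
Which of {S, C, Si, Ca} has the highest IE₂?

C

Consider each +1 ion: S⁺ still has 5 valence electrons; C⁺ still has 3 valence electrons; Si⁺ still has 3 valence electrons; Ca⁺ still has 1 valence electron.
All are still removing valence electrons, so compare the +1 ions as you would atoms: IE_2 generally rises across a period (higher Z_eff) and falls down a group (larger shell), subject to the usual subshell exceptions.
Valence configurations: S⁺ [Ne]3s²3p³, C⁺ [He]2s²2p¹, Si⁺ [Ne]3s²3p¹, Ca⁺ [Ar]4s¹.
Approximate IE_2 values (kJ/mol): S 2252, C 2353, Si 1577, Ca 1145.
So the second ionization energies run Ca < Si < S < C.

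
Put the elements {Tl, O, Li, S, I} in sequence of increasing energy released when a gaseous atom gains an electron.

Li is in period 2, group 1; O is in period 2, group 16; S is in period 3, group 16; I is in period 5, group 17; Tl is in period 6, group 13.
EA tends to increase across a period and decrease down a group, though the pattern is less regular than for IE or radius.
Neither a single period nor a single group — weigh both effects.
Li > Tl: period and group pull opposite ways; the down-group shift dominates (60 vs 19 kJ/mol).
O > Li: O lies to the right of Li in period 2, so the across-period effect alone puts O higher.
S > O: this pair runs against the simple trend — see the exception note.
I > S: the two effects oppose for this pair; the across-period effect wins (295 vs 200 kJ/mol).
Note the exception: S has a higher electron affinity than O, contrary to the simple trend — the compact 2p subshell of O repels the added electron more than S's larger 3p does.
Tabulated electron affinity (kJ/mol): Li 60, O 141, S 200, I 295, Tl 19.
So from lowest to highest: Tl < Li < O < S < I.

Tl < Li < O < S < I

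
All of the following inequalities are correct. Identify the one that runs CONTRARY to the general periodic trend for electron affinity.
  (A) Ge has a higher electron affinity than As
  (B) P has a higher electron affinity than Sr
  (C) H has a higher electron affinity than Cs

The general trend: electron affinity increases across a period and decreases down a group.
(A) Ge (period 4, group 14) vs As (period 4, group 15): the stated order contradicts the simple trend.
(B) P (period 3, group 15) vs Sr (period 5, group 2): the stated order agrees with the simple trend.
(C) H (period 1, group 1) vs Cs (period 6, group 1): the stated order agrees with the simple trend.
The exception is (A): adding an electron to As's half-filled 4p³ is unfavourable, so Ge (4p²) has the more exothermic EA.

(A)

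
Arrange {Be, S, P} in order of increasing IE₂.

Be, P, S

After 1 electron has been removed, what remains? Be⁺ still has 1 valence electron; S⁺ still has 5 valence electrons; P⁺ still has 4 valence electrons.
All are still removing valence electrons, so compare the +1 ions as you would atoms: IE_2 generally rises across a period (higher Z_eff) and falls down a group (larger shell), subject to the usual subshell exceptions.
Valence configurations: Be⁺ [He]2s¹, S⁺ [Ne]3s²3p³, P⁺ [Ne]3s²3p².
Tabulated IE_2 (kJ/mol): Be 1757, S 2252, P 1907.
So the second ionization energies run Be < P < S.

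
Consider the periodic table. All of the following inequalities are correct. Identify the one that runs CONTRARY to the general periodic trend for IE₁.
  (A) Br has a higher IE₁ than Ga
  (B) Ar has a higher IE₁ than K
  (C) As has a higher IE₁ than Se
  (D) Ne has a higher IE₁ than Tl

(C)

The general trend: IE₁ increases across a period and decreases down a group.
(A) Br (period 4, group 17) vs Ga (period 4, group 13): the stated order agrees with the simple trend.
(B) Ar (period 3, group 18) vs K (period 4, group 1): the stated order agrees with the simple trend.
(C) As (period 4, group 15) vs Se (period 4, group 16): the stated order contradicts the simple trend.
(D) Ne (period 2, group 18) vs Tl (period 6, group 13): the stated order agrees with the simple trend.
The exception is (C): Se (4p⁴) ionizes more easily than half-filled As (4p³).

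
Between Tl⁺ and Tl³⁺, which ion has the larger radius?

Tl⁺

Both ions have Z = 81 protons, but Tl³⁺ has lost more electrons, so its remaining electrons feel a larger effective nuclear charge per electron and are pulled in more tightly.
Higher positive charge → smaller ion, so Tl⁺ > Tl³⁺.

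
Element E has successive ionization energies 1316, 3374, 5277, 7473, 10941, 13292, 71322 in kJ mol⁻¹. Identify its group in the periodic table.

Group 16

Look for the largest jump between consecutive ionization energies: IE7/IE6 ≈ 5.4, far larger than any earlier ratio.
That jump marks the point where a core electron is being removed. So the atom has 6 valence electrons.
A main-group element with 6 valence electrons is in group 16.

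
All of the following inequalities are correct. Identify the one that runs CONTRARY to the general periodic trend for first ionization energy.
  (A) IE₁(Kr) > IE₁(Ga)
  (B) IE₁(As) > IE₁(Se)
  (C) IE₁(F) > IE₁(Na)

(B)

The general trend: first ionization energy increases across a period and decreases down a group.
(A) Kr (period 4, group 18) vs Ga (period 4, group 13): the stated order agrees with the simple trend.
(B) As (period 4, group 15) vs Se (period 4, group 16): the stated order contradicts the simple trend.
(C) F (period 2, group 17) vs Na (period 3, group 1): the stated order agrees with the simple trend.
The exception is (B): Se (4p⁴) ionizes more easily than half-filled As (4p³).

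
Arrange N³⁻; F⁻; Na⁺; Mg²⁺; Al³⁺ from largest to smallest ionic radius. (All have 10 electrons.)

N³⁻, F⁻, Na⁺, Mg²⁺, Al³⁺

All of these have 10 electrons, so size is governed by nuclear charge alone: the more protons, the stronger the pull on the same electron cloud, and the smaller the ion.
Nuclear charges: Al³⁺ (Z=13), Mg²⁺ (Z=12), Na⁺ (Z=11), F⁻ (Z=9), N³⁻ (Z=7).
Largest to smallest: N³⁻ > F⁻ > Na⁺ > Mg²⁺ > Al³⁺.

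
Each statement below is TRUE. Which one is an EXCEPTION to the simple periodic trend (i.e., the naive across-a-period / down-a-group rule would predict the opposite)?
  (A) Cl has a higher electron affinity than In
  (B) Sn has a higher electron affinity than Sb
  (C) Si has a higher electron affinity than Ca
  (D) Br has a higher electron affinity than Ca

The general trend: electron affinity increases across a period and decreases down a group.
(A) Cl (period 3, group 17) vs In (period 5, group 13): the stated order agrees with the simple trend.
(B) Sn (period 5, group 14) vs Sb (period 5, group 15): the stated order contradicts the simple trend.
(C) Si (period 3, group 14) vs Ca (period 4, group 2): the stated order agrees with the simple trend.
(D) Br (period 4, group 17) vs Ca (period 4, group 2): the stated order agrees with the simple trend.
The exception is (B): adding an electron to Sb's half-filled 5p³ is unfavourable, so Sn has the more exothermic EA.

(B)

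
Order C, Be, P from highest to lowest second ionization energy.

After 1 electron has been removed, what remains? C⁺ still has 3 valence electrons; Be⁺ still has 1 valence electron; P⁺ still has 4 valence electrons.
All are still removing valence electrons, so compare the +1 ions as you would atoms: IE_2 generally rises across a period (higher Z_eff) and falls down a group (larger shell), subject to the usual subshell exceptions.
Valence configurations: C⁺ [He]2s²2p¹, Be⁺ [He]2s¹, P⁺ [Ne]3s²3p².
Approximate IE_2 values (kJ/mol): C 2353, Be 1757, P 1907.
Overall IE_2 order: Be < P < C.

C > P > Be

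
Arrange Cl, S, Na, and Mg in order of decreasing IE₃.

Consider each +2 ion: Cl²⁺ still has 5 valence electrons; S²⁺ still has 4 valence electrons; Na²⁺ is already 1 electron into the core; Mg²⁺ is the bare [Ne] core.
Pulling an electron out of a noble-gas core costs far more than removing a remaining valence electron, so Na and Mg sit at the high end of IE_3.
Valence configurations: Cl²⁺ [Ne]3s²3p³, S²⁺ [Ne]3s²3p².
Approximate IE_3 values (kJ/mol): Cl 3822, S 3357, Na 6910, Mg 7733.
Putting it together, IE_3: S < Cl < Na < Mg.

Mg > Na > Cl > S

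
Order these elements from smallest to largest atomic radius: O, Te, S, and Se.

O < S < Se < Te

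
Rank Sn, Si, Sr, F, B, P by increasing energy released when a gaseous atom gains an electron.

Sr < B < P < Sn < Si < F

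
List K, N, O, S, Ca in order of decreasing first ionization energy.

Removing the outermost electron gets harder across a period and easier down a group.
These span different periods and groups, so the two trends combine.
Ca > K: both are in period 4; the period trend gives Ca the larger value.
S > Ca: both effects reinforce here, so S is clearly the higher of the two.
O > S: O sits above S in group 16, so the down-group effect alone puts O higher.
N > O: this pair runs against the simple trend — see the exception note.
Note the exception: N has a higher first ionization energy than O, contrary to the simple trend — pairing an electron in O's 2p⁴ costs repulsion energy, so O ionizes more easily than half-filled N (2p³).
Tabulated first ionization energy (kJ/mol): N 1402, O 1314, S 1000, K 419, Ca 590.
So from highest to lowest: N > O > S > Ca > K.

N, O, S, Ca, K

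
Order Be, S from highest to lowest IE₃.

IE_3 is the cost of taking one more electron from the +2 cation: Be²⁺ is the bare [He] core; S²⁺ still has 4 valence electrons.
Breaking into a closed-shell core is much more expensive than removing a leftover valence electron — Be has the largest IE_3 here.
The numbers (kJ/mol): Be 14849, S 3357.
So the third ionization energies run S < Be.

Be, S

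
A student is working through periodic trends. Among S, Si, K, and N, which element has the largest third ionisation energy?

N

Consider each +2 ion: S²⁺ still has 4 valence electrons; Si²⁺ still has 2 valence electrons; K²⁺ is already 1 electron into the core; N²⁺ still has 3 valence electrons.
Usually core removal costs more than valence removal, but here the competition is close: a tightly held n=2 valence electron can cost more to remove than an n=3 core electron, so the actual values have to decide it.
Valence configurations: S²⁺ [Ne]3s²3p², Si²⁺ [Ne]3s², N²⁺ [He]2s²2p¹.
The numbers (kJ/mol): S 3357, Si 3232, K 4420, N 4578.
Putting it together, IE_3: Si < S < K < N.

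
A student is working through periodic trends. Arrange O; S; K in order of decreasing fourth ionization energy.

The fourth ionization energy removes an electron from the +3 ion. For each element: O³⁺ still has 3 valence electrons; S³⁺ still has 3 valence electrons; K³⁺ is already 2 electrons into the core.
Usually core removal costs more than valence removal, but here the competition is close: a tightly held n=2 valence electron can cost more to remove than an n=3 core electron, so the actual values have to decide it.
Valence configurations: O³⁺ [He]2s²2p¹, S³⁺ [Ne]3s²3p¹.
Approximate IE_4 values (kJ/mol): O 7469, S 4556, K 5877.
Overall IE_4 order: S < K < O.

O > K > S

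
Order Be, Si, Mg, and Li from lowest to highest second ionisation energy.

Mg, Si, Be, Li

After 1 electron has been removed, what remains? Be⁺ still has 1 valence electron; Si⁺ still has 3 valence electrons; Mg⁺ still has 1 valence electron; Li⁺ is the bare [He] core.
Core electrons are held far more tightly than valence electrons, so Li tops the IE_2 order.
Valence configurations: Be⁺ [He]2s¹, Si⁺ [Ne]3s²3p¹, Mg⁺ [Ne]3s¹.
Approximate IE_2 values (kJ/mol): Be 1757, Si 1577, Mg 1451, Li 7298.
Putting it together, IE_2: Mg < Si < Be < Li.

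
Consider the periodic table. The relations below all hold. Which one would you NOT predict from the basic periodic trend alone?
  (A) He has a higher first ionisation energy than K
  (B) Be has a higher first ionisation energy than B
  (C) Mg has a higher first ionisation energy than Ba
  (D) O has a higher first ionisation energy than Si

The general trend: first ionisation energy increases across a period and decreases down a group.
(A) He (period 1, group 18) vs K (period 4, group 1): the stated order agrees with the simple trend.
(B) Be (period 2, group 2) vs B (period 2, group 13): the stated order contradicts the simple trend.
(C) Mg (period 3, group 2) vs Ba (period 6, group 2): the stated order agrees with the simple trend.
(D) O (period 2, group 16) vs Si (period 3, group 14): the stated order agrees with the simple trend.
The exception is (B): removing B's lone 2p electron is easier than breaking Be's filled 2s².

(B)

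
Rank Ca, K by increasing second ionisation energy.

Ca < K

IE_2 is the cost of taking one more electron from the +1 cation: Ca⁺ still has 1 valence electron; K⁺ is the bare [Ar] core.
Pulling an electron out of a noble-gas core costs far more than removing a remaining valence electron, so K sits at the high end of IE_2.
Approximate IE_2 values (kJ/mol): Ca 1145, K 3052.
Overall IE_2 order: Ca < K.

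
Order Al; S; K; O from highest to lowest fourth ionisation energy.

Al, O, K, S

Consider each +3 ion: Al³⁺ is the bare [Ne] core; S³⁺ still has 3 valence electrons; K³⁺ is already 2 electrons into the core; O³⁺ still has 3 valence electrons.
Usually core removal costs more than valence removal, but here the competition is close: a tightly held n=2 valence electron can cost more to remove than an n=3 core electron, so the actual values have to decide it.
Valence configurations: S³⁺ [Ne]3s²3p¹, O³⁺ [He]2s²2p¹.
Approximate IE_4 values (kJ/mol): Al 11577, S 4556, K 5877, O 7469.
Hence IE_4: S < K < O < Al.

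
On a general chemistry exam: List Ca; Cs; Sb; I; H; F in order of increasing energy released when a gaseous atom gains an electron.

H is in period 1, group 1; F is in period 2, group 17; Ca is in period 4, group 2; Sb is in period 5, group 15; I is in period 5, group 17; Cs is in period 6, group 1.
Adding an electron releases more energy for atoms nearer the top right (short of the noble gases).
Here both period and group differ, so the two effects have to be weighed against each other.
Cs > Ca: this pair runs against the simple trend — see the exception note.
H > Cs: H sits above Cs in group 1, so the down-group effect alone puts H higher.
Sb > H: period and group pull opposite ways; the across-period shift dominates (103 vs 73 kJ/mol).
I > Sb: both are in period 5; the period trend gives I the larger value.
F > I: F sits above I in group 17, so the down-group effect alone puts F higher.
Note the exception: Cs has a higher electron affinity than Ca, contrary to the simple trend — adding an electron to Ca (ns²) has to open a new, higher-energy np subshell, which is unfavourable.
Tabulated electron affinity (kJ/mol): H 73, F 328, Ca 2, Sb 103, I 295, Cs 46.
So from lowest to highest: Ca < Cs < H < Sb < I < F.

Ca < Cs < H < Sb < I < F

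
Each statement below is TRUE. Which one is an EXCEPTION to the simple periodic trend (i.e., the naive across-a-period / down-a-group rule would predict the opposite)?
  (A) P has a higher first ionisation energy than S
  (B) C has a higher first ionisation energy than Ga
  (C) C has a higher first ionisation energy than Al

(A)

The general trend: first ionisation energy increases across a period and decreases down a group.
(A) P (period 3, group 15) vs S (period 3, group 16): the stated order contradicts the simple trend.
(B) C (period 2, group 14) vs Ga (period 4, group 13): the stated order agrees with the simple trend.
(C) C (period 2, group 14) vs Al (period 3, group 13): the stated order agrees with the simple trend.
The exception is (A): S (3p⁴) ionizes more easily than half-filled P (3p³) because the paired 3p electron in S is pushed out by e⁻–e⁻ repulsion.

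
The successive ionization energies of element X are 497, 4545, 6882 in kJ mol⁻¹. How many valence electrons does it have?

1

Look for the largest jump between consecutive ionization energies: IE2/IE1 ≈ 9.1, far larger than any earlier ratio.
That jump marks the point where a core electron is being removed. So the atom has 1 valence electron.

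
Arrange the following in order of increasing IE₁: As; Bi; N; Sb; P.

Bi < Sb < As < P < N

N is in period 2, group 15; P is in period 3, group 15; As is in period 4, group 15; Sb is in period 5, group 15; Bi is in period 6, group 15.
First ionization energy rises across a period (greater Z_eff holds electrons more tightly) and falls down a group (valence electrons are farther from the nucleus).
All are in group 15, so first ionization energy increases up the group.
So from lowest to highest: Bi < Sb < As < P < N.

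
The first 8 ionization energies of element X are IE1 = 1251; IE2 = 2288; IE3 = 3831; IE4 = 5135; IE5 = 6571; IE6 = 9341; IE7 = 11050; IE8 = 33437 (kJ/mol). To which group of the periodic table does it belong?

Group 17

Look for the largest jump between consecutive ionization energies: IE8/IE7 ≈ 3.0, far larger than any earlier ratio.
That jump marks the point where a core electron is being removed. So the atom has 7 valence electrons.
A main-group element with 7 valence electrons is in group 17.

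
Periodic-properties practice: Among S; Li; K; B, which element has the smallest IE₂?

After 1 electron has been removed, what remains? S⁺ still has 5 valence electrons; Li⁺ is the bare [He] core; K⁺ is the bare [Ar] core; B⁺ still has 2 valence electrons.
Core electrons are held far more tightly than valence electrons, so K and Li top the IE_2 order.
Valence configurations: S⁺ [Ne]3s²3p³, B⁺ [He]2s².
The numbers (kJ/mol): S 2252, Li 7298, K 3052, B 2427.
Putting it together, IE_2: S < B < K < Li.

S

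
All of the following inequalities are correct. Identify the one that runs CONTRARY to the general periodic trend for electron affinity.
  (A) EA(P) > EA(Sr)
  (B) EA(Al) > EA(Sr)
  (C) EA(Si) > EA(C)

(C)

The general trend: electron affinity increases across a period and decreases down a group.
(A) P (period 3, group 15) vs Sr (period 5, group 2): the stated order agrees with the simple trend.
(B) Al (period 3, group 13) vs Sr (period 5, group 2): the stated order agrees with the simple trend.
(C) Si (period 3, group 14) vs C (period 2, group 14): the stated order contradicts the simple trend.
The exception is (C): Si's larger, more diffuse 3p orbitals accept an added electron slightly more readily than C's compact 2p.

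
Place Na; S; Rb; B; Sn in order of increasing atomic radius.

B is in period 2, group 13; Na is in period 3, group 1; S is in period 3, group 16; Rb is in period 5, group 1; Sn is in period 5, group 14.
Across a period the added protons contract the valence shell; down a group each new principal shell makes the atom larger.
Neither a single period nor a single group — weigh both effects.
S > B: period and group pull opposite ways; the down-group shift dominates (103 vs 85 pm).
Sn > S: both effects reinforce here, so Sn is clearly the larger of the two.
Na > Sn: the two effects oppose for this pair; the across-period effect wins (155 vs 140 pm).
Rb > Na: Rb sits below Na in group 1, so the down-group effect alone puts Rb larger.
Tabulated atomic radius (pm): B 85, Na 155, S 103, Rb 210, Sn 140.
So from smallest to largest: B < S < Sn < Na < Rb.

B < S < Sn < Na < Rb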